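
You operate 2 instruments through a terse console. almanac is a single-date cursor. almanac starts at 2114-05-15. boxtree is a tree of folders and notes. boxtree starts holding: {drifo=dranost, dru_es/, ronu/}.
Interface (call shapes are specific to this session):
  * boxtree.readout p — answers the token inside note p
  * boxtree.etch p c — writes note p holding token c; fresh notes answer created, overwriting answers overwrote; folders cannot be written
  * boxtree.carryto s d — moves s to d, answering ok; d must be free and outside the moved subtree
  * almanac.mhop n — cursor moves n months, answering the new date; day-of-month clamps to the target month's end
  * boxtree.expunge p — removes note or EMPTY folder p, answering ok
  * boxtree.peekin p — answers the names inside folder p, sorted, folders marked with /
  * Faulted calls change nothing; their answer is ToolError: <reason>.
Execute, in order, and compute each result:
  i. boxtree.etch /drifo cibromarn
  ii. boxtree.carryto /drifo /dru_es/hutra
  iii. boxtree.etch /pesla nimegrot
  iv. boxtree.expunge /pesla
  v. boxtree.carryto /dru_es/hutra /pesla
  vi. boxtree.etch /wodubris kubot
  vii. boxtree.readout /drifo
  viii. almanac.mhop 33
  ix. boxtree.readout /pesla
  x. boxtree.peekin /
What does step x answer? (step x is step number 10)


[in] etch /drifo cibromarn
= overwrote
[in] carryto /drifo /dru_es/hutra
= ok
[in] etch /pesla nimegrot
= created
[in] expunge /pesla
= ok
[in] carryto /dru_es/hutra /pesla
= ok
[in] etch /wodubris kubot
= created
[in] readout /drifo
= ToolError: not found
[in] mhop 33
= 2117-02-15
[in] readout /pesla
= cibromarn
[in] peekin /
= [dru_es/, pesla, ronu/, wodubris]

Answer: [dru_es/, pesla, ronu/, wodubris]


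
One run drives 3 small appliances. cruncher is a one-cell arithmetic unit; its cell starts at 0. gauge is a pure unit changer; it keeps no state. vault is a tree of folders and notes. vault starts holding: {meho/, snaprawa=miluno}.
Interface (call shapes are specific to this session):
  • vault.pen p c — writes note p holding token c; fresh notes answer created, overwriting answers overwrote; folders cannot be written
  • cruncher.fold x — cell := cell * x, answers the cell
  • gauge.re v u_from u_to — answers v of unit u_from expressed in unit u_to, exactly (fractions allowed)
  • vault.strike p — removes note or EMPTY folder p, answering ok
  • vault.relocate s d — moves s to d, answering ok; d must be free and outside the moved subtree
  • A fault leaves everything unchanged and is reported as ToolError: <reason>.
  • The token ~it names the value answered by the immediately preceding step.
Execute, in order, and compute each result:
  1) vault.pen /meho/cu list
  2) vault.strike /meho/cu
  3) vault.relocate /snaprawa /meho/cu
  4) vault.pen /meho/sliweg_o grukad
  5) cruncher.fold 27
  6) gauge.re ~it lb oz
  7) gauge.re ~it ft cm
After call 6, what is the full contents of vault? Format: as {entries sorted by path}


Answer: {meho/, meho/cu=miluno, meho/sliweg_o=grukad}

Derivation:
% pen p='/meho/cu' c='list'
  created
% strike p='/meho/cu'
  ok
% relocate s='/snaprawa' d='/meho/cu'
  ok
% pen p='/meho/sliweg_o' c='grukad'
  created
% fold x='27'
  0
% re v='~it' u_from='lb' u_to='oz'
  0
% re v='~it' u_from='ft' u_to='cm'
  0


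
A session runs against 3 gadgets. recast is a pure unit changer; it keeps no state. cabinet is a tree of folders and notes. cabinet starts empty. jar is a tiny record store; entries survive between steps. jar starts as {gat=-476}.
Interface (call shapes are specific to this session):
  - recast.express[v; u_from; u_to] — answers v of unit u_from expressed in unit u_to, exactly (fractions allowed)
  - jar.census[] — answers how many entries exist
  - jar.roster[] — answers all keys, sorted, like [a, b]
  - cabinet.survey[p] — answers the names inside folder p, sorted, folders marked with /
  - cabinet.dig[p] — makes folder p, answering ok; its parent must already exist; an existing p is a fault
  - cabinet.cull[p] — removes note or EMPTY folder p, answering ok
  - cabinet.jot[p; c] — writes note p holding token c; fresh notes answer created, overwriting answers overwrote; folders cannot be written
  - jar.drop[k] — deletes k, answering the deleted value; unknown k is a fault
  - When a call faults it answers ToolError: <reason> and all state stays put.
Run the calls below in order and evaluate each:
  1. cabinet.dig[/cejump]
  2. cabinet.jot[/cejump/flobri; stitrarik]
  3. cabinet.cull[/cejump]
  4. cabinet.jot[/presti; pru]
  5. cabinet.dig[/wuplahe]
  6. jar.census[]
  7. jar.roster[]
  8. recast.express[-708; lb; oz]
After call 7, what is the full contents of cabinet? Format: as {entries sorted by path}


Answer: {cejump/, cejump/flobri=stitrarik, presti=pru, wuplahe/}

Derivation:
Do: cabinet.dig[p→/cejump]
See: ok
Do: cabinet.jot[p→/cejump/flobri; c→stitrarik]
See: created
Do: cabinet.cull[p→/cejump]
See: ToolError: not empty
Do: cabinet.jot[p→/presti; c→pru]
See: created
Do: cabinet.dig[p→/wuplahe]
See: ok
Do: jar.census[]
See: 1
Do: jar.roster[]
See: [gat]
Do: recast.express[v→-708; u_from→lb; u_to→oz]
See: -11328


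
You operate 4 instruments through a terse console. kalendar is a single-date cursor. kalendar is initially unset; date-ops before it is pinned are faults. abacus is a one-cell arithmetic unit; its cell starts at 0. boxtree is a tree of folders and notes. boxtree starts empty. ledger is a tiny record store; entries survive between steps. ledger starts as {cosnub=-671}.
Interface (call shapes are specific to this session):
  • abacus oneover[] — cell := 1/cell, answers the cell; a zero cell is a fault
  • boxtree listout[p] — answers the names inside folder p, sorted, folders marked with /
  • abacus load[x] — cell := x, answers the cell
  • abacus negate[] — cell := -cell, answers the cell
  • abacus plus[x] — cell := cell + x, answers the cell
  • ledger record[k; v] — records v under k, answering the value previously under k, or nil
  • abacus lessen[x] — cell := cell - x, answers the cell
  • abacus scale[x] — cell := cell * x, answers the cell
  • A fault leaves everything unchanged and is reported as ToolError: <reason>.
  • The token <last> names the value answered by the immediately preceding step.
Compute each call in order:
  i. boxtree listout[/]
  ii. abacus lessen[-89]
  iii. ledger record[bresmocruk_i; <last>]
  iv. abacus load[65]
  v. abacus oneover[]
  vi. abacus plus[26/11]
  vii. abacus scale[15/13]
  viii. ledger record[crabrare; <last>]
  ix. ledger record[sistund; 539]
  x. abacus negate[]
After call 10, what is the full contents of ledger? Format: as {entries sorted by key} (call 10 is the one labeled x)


Answer: {bresmocruk_i=89, cosnub=-671, crabrare=5103/1859, sistund=539}

Derivation:
Then boxtree listout using p='/', giving [].
I run abacus lessen using x='-89': 89.
Now I run ledger record using k='bresmocruk_i', v='<last>', which returns nil.
I use abacus load using x='65', and get 65.
I call abacus oneover, and observe 1/65.
Calling abacus plus using x='26/11', which returns 1701/715.
Calling abacus scale using x='15/13', — result: 5103/1859.
I try ledger record using k='crabrare', v='<last>', giving nil.
I invoke ledger record using k='sistund', v='539', yielding nil.
Now I run abacus negate, and observe -5103/1859.


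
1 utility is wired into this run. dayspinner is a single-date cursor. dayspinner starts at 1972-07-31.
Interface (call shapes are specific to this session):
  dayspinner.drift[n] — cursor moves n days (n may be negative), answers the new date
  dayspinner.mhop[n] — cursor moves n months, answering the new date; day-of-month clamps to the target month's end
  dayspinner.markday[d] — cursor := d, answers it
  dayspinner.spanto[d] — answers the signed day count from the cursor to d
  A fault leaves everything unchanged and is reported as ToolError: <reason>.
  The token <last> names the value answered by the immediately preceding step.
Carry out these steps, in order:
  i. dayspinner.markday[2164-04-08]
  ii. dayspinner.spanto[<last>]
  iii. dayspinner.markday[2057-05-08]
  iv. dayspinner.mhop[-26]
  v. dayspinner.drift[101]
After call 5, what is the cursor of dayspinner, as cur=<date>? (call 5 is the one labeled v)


Answer: cur=2055-06-17

Derivation:
Do: dayspinner.markday[d→2164-04-08]
See: 2164-04-08
Do: dayspinner.spanto[d→<last>]
See: 0
Do: dayspinner.markday[d→2057-05-08]
See: 2057-05-08
Do: dayspinner.mhop[n→-26]
See: 2055-03-08
Do: dayspinner.drift[n→101]
See: 2055-06-17


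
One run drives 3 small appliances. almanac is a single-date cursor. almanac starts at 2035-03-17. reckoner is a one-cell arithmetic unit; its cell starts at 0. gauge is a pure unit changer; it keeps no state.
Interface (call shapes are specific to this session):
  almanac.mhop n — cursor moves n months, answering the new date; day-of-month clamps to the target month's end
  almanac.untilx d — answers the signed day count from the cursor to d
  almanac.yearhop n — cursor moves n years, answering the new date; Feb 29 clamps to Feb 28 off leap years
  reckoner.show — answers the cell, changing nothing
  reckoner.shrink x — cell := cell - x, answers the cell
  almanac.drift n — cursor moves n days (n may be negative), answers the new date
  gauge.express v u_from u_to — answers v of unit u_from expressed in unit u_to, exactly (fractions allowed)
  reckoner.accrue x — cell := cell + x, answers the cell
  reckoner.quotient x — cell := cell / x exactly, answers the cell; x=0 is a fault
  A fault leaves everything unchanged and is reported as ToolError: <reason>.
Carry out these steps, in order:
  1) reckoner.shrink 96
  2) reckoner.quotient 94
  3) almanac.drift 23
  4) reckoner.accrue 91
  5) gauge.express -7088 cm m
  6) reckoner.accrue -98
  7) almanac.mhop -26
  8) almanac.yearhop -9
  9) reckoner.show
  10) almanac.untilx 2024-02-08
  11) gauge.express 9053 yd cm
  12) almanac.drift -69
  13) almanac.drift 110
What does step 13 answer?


Answer: 2024-03-21

Derivation:
CALL reckoner.shrink[x→96]
RET  -96
CALL reckoner.quotient[x→94]
RET  -48/47
CALL almanac.drift[n→23]
RET  2035-04-09
CALL reckoner.accrue[x→91]
RET  4229/47
CALL gauge.express[v→-7088; u_from→cm; u_to→m]
RET  -1772/25
CALL reckoner.accrue[x→-98]
RET  -377/47
CALL almanac.mhop[n→-26]
RET  2033-02-09
CALL almanac.yearhop[n→-9]
RET  2024-02-09
CALL reckoner.show[]
RET  -377/47
CALL almanac.untilx[d→2024-02-08]
RET  -1
CALL gauge.express[v→9053; u_from→yd; u_to→cm]
RET  20695158/25
CALL almanac.drift[n→-69]
RET  2023-12-02
CALL almanac.drift[n→110]
RET  2024-03-21


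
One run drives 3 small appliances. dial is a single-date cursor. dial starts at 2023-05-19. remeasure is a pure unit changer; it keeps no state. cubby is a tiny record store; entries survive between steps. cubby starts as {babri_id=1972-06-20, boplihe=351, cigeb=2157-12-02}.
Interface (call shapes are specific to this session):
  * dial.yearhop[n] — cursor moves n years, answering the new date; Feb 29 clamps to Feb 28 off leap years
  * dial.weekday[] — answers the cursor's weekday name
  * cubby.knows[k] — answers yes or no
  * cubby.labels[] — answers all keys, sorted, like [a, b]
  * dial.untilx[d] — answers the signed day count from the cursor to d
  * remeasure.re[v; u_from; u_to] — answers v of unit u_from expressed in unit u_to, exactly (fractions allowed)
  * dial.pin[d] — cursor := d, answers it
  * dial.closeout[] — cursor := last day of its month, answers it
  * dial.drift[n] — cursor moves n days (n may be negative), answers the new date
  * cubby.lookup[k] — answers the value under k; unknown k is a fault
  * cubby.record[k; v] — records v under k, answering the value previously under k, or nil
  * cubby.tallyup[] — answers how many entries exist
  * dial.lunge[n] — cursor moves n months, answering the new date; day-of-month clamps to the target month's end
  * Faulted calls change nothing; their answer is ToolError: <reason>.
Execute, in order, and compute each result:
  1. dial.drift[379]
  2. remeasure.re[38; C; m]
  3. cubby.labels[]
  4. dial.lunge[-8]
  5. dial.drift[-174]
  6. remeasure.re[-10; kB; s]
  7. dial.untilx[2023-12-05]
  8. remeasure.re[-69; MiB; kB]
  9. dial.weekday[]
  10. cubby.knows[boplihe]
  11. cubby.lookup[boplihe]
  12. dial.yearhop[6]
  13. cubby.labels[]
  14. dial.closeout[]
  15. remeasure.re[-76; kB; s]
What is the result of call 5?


~$ dial.drift n: 379
:: 2024-06-01
~$ remeasure.re v: 38 u_from: C u_to: m
:: ToolError: incompatible units
~$ cubby.labels
:: [babri_id, boplihe, cigeb]
~$ dial.lunge n: -8
:: 2023-10-01
~$ dial.drift n: -174
:: 2023-04-10
~$ remeasure.re v: -10 u_from: kB u_to: s
:: ToolError: incompatible units
~$ dial.untilx d: 2023-12-05
:: 239
~$ remeasure.re v: -69 u_from: MiB u_to: kB
:: -9043968/125
~$ dial.weekday
:: Monday
~$ cubby.knows k: boplihe
:: yes
~$ cubby.lookup k: boplihe
:: 351
~$ dial.yearhop n: 6
:: 2029-04-10
~$ cubby.labels
:: [babri_id, boplihe, cigeb]
~$ dial.closeout
:: 2029-04-30
~$ remeasure.re v: -76 u_from: kB u_to: s
:: ToolError: incompatible units

Answer: 2023-04-10


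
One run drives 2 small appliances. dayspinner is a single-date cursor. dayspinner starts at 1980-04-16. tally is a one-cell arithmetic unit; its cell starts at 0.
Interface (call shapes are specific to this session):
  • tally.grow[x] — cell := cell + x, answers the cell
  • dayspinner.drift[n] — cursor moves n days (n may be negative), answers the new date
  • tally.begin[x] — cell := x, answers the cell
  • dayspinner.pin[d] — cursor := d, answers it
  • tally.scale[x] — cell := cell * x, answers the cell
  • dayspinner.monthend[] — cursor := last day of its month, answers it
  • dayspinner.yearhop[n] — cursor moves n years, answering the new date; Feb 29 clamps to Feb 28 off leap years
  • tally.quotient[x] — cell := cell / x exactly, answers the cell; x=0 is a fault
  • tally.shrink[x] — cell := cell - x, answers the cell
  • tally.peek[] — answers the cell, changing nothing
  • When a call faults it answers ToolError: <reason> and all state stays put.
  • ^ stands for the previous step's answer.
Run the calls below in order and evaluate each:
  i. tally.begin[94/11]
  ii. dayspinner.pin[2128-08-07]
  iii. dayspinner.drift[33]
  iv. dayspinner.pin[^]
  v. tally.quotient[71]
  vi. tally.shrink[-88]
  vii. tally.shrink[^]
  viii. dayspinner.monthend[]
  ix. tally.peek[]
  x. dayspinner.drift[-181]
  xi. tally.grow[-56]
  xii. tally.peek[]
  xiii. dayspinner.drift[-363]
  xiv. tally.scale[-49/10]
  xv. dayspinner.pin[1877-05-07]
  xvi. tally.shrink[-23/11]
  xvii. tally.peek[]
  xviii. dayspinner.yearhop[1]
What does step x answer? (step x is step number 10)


Answer: 2128-04-02

Derivation:
// begin(x: 94/11) == 94/11
// pin(d: 2128-08-07) == 2128-08-07
// drift(n: 33) == 2128-09-09
// pin(d: ^) == 2128-09-09
// quotient(x: 71) == 94/781
// shrink(x: -88) == 68822/781
// shrink(x: ^) == 0
// monthend() == 2128-09-30
// peek() == 0
// drift(n: -181) == 2128-04-02
// grow(x: -56) == -56
// peek() == -56
// drift(n: -363) == 2127-04-05
// scale(x: -49/10) == 1372/5
// pin(d: 1877-05-07) == 1877-05-07
// shrink(x: -23/11) == 15207/55
// peek() == 15207/55
// yearhop(n: 1) == 1878-05-07


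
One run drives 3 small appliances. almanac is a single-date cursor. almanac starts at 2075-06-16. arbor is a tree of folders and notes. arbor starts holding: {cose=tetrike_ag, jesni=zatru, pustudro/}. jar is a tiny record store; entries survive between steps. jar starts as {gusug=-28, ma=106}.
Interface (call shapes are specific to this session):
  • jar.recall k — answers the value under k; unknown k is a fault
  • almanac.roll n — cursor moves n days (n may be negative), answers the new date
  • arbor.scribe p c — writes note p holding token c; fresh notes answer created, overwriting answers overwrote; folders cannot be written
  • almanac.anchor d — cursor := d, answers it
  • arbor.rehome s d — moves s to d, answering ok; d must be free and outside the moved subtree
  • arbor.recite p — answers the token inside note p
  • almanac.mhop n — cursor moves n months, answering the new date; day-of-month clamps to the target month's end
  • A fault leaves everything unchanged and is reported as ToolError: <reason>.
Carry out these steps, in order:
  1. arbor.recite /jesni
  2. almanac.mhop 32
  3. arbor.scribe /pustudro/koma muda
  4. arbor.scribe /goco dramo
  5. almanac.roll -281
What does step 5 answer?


Answer: 2077-05-11

Derivation:
// arbor.recite(p: /jesni) : zatru
// almanac.mhop(n: 32) : 2078-02-16
// arbor.scribe(p: /pustudro/koma, c: muda) : created
// arbor.scribe(p: /goco, c: dramo) : created
// almanac.roll(n: -281) : 2077-05-11


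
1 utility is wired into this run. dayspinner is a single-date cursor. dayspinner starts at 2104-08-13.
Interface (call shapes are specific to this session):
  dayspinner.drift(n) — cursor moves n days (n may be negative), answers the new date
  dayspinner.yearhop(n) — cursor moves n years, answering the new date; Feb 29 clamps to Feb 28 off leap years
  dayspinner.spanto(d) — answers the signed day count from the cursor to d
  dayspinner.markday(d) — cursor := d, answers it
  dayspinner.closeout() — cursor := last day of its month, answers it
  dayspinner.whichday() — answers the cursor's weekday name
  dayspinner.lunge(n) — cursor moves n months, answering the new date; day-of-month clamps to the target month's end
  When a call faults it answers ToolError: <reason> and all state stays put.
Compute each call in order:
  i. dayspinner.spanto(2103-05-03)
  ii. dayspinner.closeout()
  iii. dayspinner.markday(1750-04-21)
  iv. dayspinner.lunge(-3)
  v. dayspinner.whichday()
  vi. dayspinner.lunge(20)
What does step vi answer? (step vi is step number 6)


Answer: 1751-09-21

Derivation:
→ dayspinner.spanto(d='2103-05-03')
← -468
→ dayspinner.closeout()
← 2104-08-31
→ dayspinner.markday(d='1750-04-21')
← 1750-04-21
→ dayspinner.lunge(n='-3')
← 1750-01-21
→ dayspinner.whichday()
← Wednesday
→ dayspinner.lunge(n='20')
← 1751-09-21


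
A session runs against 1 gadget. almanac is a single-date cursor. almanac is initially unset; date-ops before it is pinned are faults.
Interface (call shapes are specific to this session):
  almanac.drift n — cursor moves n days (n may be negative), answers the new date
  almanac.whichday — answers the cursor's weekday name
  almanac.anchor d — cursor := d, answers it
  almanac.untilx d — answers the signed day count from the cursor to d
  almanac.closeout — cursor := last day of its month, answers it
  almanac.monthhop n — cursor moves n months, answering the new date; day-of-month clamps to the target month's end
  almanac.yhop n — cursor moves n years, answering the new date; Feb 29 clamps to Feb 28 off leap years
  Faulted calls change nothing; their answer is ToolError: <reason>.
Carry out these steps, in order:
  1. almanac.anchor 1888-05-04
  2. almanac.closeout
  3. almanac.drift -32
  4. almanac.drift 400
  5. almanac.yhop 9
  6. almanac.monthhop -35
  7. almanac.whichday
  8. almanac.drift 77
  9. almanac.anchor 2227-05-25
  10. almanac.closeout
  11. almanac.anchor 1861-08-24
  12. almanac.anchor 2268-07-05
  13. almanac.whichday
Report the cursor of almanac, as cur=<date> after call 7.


Then almanac.anchor with d→1888-05-04, and see 1888-05-04.
Then almanac.closeout, which returns 1888-05-31.
I invoke almanac.drift with n→-32, and observe 1888-04-29.
Invoking almanac.drift with n→400, and see 1889-06-03.
Now I run almanac.yhop with n→9, and observe 1898-06-03.
I call almanac.monthhop with n→-35, which returns 1895-07-03.
Invoking almanac.whichday(), and get Wednesday.
I run almanac.drift with n→77, which returns 1895-09-18.
Now I run almanac.anchor with d→2227-05-25, and observe 2227-05-25.
I run almanac.closeout, → 2227-05-31.
I run almanac.anchor with d→1861-08-24, yielding 1861-08-24.
Invoking almanac.anchor with d→2268-07-05, yielding 2268-07-05.
I call almanac.whichday(), which returns Sunday.

Answer: cur=1895-07-03


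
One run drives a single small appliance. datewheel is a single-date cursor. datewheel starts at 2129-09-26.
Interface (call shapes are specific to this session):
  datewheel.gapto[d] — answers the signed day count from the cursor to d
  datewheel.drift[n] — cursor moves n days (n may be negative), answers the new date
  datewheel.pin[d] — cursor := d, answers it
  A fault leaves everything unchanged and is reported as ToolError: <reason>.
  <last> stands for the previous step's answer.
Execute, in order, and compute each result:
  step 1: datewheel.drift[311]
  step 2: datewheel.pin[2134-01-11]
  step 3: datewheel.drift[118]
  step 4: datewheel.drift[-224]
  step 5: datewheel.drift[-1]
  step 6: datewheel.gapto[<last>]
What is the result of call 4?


Answer: 2133-09-27

Derivation:
I invoke datewheel.drift(n=311), yielding 2130-08-03.
Using datewheel.pin(d=2134-01-11), yielding 2134-01-11.
I invoke datewheel.drift(n=118), giving 2134-05-09.
Then datewheel.drift(n=-224), and observe 2133-09-27.
Now I run datewheel.drift(n=-1), and see 2133-09-26.
Invoking datewheel.gapto(d=<last>): 0.


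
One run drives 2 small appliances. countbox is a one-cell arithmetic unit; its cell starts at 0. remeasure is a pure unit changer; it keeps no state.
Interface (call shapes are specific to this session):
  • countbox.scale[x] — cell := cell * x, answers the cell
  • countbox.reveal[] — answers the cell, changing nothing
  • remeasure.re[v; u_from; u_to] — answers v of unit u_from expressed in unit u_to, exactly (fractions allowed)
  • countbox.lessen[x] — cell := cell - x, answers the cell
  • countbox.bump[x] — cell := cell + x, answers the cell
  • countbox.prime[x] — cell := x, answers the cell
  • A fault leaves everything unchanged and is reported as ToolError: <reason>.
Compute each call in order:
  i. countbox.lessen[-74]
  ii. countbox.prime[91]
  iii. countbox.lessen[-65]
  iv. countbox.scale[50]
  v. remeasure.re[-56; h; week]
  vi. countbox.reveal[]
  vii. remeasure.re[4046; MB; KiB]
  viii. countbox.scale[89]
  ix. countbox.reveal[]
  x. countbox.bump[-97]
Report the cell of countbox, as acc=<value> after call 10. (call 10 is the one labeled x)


>>> countbox.lessen x='-74'
[out] 74
>>> countbox.prime x='91'
[out] 91
>>> countbox.lessen x='-65'
[out] 156
>>> countbox.scale x='50'
[out] 7800
>>> remeasure.re v='-56' u_from='h' u_to='week'
[out] -1/3
>>> countbox.reveal
[out] 7800
>>> remeasure.re v='4046' u_from='MB' u_to='KiB'
[out] 31609375/8
>>> countbox.scale x='89'
[out] 694200
>>> countbox.reveal
[out] 694200
>>> countbox.bump x='-97'
[out] 694103

Answer: acc=694103


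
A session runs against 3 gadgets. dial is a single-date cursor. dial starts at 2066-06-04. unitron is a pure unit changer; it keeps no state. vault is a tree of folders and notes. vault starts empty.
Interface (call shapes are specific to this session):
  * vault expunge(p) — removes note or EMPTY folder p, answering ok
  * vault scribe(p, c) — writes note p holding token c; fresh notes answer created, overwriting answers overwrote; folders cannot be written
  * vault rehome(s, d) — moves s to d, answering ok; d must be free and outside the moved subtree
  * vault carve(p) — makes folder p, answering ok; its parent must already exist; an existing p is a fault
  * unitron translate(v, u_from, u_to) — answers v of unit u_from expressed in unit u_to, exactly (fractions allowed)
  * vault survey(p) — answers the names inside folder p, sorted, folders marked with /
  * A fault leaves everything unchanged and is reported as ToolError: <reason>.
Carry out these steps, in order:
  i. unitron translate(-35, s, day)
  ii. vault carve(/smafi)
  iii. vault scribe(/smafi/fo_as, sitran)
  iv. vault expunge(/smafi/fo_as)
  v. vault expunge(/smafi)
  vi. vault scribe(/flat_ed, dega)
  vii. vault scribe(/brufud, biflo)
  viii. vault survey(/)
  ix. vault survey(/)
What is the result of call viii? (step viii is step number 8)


>>> unitron translate v→-35 u_from→s u_to→day
= -7/17280
>>> vault carve p→/smafi
= ok
>>> vault scribe p→/smafi/fo_as c→sitran
= created
>>> vault expunge p→/smafi/fo_as
= ok
>>> vault expunge p→/smafi
= ok
>>> vault scribe p→/flat_ed c→dega
= created
>>> vault scribe p→/brufud c→biflo
= created
>>> vault survey p→/
= [brufud, flat_ed]
>>> vault survey p→/
= [brufud, flat_ed]

Answer: [brufud, flat_ed]


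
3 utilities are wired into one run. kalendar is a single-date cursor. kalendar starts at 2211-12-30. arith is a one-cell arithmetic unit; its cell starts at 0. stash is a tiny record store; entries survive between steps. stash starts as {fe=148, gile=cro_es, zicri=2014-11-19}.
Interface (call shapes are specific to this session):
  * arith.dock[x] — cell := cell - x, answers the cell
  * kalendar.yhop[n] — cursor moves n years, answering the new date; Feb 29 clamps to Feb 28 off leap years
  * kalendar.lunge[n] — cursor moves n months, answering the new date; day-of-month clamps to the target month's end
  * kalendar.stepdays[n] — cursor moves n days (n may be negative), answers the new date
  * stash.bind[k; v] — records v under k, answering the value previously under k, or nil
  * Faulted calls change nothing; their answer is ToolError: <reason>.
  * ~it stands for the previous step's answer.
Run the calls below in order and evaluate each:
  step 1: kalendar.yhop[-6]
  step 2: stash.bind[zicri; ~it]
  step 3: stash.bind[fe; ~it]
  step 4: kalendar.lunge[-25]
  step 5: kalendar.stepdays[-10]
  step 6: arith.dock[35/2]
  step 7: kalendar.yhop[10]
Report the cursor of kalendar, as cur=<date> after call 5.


Answer: cur=2203-11-20

Derivation:
Now I run kalendar.yhop using n='-6', → 2205-12-30.
Then stash.bind using k='zicri', v='~it', and see 2014-11-19.
I invoke stash.bind using k='fe', v='~it', giving 148.
I use kalendar.lunge using n='-25', and observe 2203-11-30.
I use kalendar.stepdays using n='-10', — result: 2203-11-20.
I run arith.dock using x='35/2', and observe -35/2.
Calling kalendar.yhop using n='10', and get 2213-11-20.


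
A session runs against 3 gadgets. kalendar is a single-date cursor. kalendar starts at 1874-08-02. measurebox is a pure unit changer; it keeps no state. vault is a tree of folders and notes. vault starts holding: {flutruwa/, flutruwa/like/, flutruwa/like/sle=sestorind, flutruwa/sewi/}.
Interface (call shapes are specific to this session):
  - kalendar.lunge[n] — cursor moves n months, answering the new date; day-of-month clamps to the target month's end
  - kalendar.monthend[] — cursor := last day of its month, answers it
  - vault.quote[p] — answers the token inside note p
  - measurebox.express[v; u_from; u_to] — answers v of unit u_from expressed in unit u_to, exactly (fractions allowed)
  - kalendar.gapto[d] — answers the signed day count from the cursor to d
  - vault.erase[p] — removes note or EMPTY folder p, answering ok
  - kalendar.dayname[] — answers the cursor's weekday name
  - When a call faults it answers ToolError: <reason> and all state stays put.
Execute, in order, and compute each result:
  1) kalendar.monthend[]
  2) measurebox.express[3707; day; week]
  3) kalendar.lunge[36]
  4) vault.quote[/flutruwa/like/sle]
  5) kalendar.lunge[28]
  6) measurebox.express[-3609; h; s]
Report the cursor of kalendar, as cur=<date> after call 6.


Answer: cur=1879-12-31

Derivation:
CALL kalendar.monthend[]
RET  1874-08-31
CALL measurebox.express[v: 3707; u_from: day; u_to: week]
RET  3707/7
CALL kalendar.lunge[n: 36]
RET  1877-08-31
CALL vault.quote[p: /flutruwa/like/sle]
RET  sestorind
CALL kalendar.lunge[n: 28]
RET  1879-12-31
CALL measurebox.express[v: -3609; u_from: h; u_to: s]
RET  -12992400


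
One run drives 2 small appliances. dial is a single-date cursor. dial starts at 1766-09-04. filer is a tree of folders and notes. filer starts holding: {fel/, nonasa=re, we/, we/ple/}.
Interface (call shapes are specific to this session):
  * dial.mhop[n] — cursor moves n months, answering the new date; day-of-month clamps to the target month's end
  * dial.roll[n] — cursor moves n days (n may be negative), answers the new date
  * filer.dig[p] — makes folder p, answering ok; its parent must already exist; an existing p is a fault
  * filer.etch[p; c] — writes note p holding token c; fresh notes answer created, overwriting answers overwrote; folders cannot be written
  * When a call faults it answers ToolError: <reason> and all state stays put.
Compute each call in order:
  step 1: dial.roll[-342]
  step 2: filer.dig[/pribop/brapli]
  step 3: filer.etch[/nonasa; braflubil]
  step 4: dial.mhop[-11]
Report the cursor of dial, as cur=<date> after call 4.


Answer: cur=1764-10-27

Derivation:
Then dial.roll with -342, — result: 1765-09-27.
I run filer.dig with /pribop/brapli: ToolError: no parent.
Then filer.etch with /nonasa, braflubil, which returns overwrote.
Using dial.mhop with -11, — result: 1764-10-27.


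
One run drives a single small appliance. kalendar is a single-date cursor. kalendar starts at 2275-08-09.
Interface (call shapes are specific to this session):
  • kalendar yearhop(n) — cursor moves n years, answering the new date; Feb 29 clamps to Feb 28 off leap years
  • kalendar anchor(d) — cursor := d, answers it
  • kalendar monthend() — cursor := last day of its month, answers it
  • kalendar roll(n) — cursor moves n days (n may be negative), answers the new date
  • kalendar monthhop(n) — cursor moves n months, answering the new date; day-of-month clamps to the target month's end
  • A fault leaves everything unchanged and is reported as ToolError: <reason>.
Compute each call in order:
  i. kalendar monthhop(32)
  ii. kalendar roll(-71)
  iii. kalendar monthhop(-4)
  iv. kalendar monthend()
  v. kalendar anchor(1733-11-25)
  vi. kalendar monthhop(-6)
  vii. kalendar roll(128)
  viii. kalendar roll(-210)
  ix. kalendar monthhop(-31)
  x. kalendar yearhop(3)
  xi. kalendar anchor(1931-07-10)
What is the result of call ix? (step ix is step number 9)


==> kalendar monthhop(n→32)
<== 2278-04-09
==> kalendar roll(n→-71)
<== 2278-01-28
==> kalendar monthhop(n→-4)
<== 2277-09-28
==> kalendar monthend()
<== 2277-09-30
==> kalendar anchor(d→1733-11-25)
<== 1733-11-25
==> kalendar monthhop(n→-6)
<== 1733-05-25
==> kalendar roll(n→128)
<== 1733-09-30
==> kalendar roll(n→-210)
<== 1733-03-04
==> kalendar monthhop(n→-31)
<== 1730-08-04
==> kalendar yearhop(n→3)
<== 1733-08-04
==> kalendar anchor(d→1931-07-10)
<== 1931-07-10

Answer: 1730-08-04


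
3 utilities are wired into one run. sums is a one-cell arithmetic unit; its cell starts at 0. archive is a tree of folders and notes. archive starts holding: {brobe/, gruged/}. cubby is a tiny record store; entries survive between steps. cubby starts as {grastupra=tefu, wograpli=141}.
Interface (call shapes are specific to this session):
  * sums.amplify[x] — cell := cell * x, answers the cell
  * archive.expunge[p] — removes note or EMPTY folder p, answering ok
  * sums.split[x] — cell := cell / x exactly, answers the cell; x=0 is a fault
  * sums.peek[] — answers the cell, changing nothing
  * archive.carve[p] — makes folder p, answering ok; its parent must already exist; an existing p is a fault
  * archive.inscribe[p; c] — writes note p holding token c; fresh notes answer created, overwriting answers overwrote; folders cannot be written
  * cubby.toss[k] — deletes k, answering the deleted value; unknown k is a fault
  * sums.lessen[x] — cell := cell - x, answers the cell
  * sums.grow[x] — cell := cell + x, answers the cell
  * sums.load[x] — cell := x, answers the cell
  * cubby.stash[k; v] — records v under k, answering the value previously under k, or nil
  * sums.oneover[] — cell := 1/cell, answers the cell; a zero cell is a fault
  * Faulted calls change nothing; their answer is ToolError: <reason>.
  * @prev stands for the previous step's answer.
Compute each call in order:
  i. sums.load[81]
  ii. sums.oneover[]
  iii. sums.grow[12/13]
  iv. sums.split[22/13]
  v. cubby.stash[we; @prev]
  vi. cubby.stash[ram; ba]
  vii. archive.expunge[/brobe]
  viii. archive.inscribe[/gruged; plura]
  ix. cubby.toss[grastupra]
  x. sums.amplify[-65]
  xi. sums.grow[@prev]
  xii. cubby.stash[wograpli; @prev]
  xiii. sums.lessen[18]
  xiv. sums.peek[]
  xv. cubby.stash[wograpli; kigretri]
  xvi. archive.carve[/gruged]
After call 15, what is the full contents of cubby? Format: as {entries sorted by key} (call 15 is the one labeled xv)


Answer: {ram=ba, we=985/1782, wograpli=kigretri}

Derivation:
CALL sums.load[x: 81]
RET  81
CALL sums.oneover[]
RET  1/81
CALL sums.grow[x: 12/13]
RET  985/1053
CALL sums.split[x: 22/13]
RET  985/1782
CALL cubby.stash[k: we; v: @prev]
RET  nil
CALL cubby.stash[k: ram; v: ba]
RET  nil
CALL archive.expunge[p: /brobe]
RET  ok
CALL archive.inscribe[p: /gruged; c: plura]
RET  ToolError: is a directory
CALL cubby.toss[k: grastupra]
RET  tefu
CALL sums.amplify[x: -65]
RET  -64025/1782
CALL sums.grow[x: @prev]
RET  -64025/891
CALL cubby.stash[k: wograpli; v: @prev]
RET  141
CALL sums.lessen[x: 18]
RET  -80063/891
CALL sums.peek[]
RET  -80063/891
CALL cubby.stash[k: wograpli; v: kigretri]
RET  -64025/891
CALL archive.carve[p: /gruged]
RET  ToolError: exists


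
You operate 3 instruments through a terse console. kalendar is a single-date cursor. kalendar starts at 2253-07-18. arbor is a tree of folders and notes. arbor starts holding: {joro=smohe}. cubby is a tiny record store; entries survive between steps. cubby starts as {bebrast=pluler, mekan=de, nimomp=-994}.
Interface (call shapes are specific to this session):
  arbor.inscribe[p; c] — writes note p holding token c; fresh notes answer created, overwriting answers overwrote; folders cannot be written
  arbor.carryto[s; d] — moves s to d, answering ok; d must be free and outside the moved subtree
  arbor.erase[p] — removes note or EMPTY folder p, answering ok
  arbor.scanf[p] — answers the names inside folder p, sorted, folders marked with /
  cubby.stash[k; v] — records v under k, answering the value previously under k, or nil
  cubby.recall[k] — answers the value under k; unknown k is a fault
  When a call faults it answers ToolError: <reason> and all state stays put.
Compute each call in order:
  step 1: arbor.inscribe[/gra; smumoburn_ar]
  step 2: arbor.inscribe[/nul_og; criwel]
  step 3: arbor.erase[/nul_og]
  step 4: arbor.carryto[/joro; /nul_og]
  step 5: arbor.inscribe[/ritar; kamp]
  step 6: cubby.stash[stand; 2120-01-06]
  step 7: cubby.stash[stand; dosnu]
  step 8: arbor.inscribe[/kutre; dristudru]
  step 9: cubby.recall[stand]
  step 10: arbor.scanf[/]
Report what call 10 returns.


Answer: [gra, kutre, nul_og, ritar]

Derivation:
# arbor.inscribe(p='/gra', c='smumoburn_ar') => created
# arbor.inscribe(p='/nul_og', c='criwel') => created
# arbor.erase(p='/nul_og') => ok
# arbor.carryto(s='/joro', d='/nul_og') => ok
# arbor.inscribe(p='/ritar', c='kamp') => created
# cubby.stash(k='stand', v='2120-01-06') => nil
# cubby.stash(k='stand', v='dosnu') => 2120-01-06
# arbor.inscribe(p='/kutre', c='dristudru') => created
# cubby.recall(k='stand') => dosnu
# arbor.scanf(p='/') => [gra, kutre, nul_og, ritar]


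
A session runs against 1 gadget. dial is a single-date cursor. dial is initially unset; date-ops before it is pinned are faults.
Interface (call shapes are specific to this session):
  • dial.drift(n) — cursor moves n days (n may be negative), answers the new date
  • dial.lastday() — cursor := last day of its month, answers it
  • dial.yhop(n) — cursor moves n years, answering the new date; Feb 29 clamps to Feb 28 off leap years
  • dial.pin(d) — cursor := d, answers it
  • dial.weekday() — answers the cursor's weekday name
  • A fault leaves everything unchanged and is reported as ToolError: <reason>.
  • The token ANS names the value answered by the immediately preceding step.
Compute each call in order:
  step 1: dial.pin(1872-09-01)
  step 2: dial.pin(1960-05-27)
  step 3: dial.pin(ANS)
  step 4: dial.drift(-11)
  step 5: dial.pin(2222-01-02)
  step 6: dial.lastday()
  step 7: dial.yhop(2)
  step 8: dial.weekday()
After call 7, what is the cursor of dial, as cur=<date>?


[in] dial.pin 1872-09-01
[out] 1872-09-01
[in] dial.pin 1960-05-27
[out] 1960-05-27
[in] dial.pin ANS
[out] 1960-05-27
[in] dial.drift -11
[out] 1960-05-16
[in] dial.pin 2222-01-02
[out] 2222-01-02
[in] dial.lastday
[out] 2222-01-31
[in] dial.yhop 2
[out] 2224-01-31
[in] dial.weekday
[out] Saturday

Answer: cur=2224-01-31


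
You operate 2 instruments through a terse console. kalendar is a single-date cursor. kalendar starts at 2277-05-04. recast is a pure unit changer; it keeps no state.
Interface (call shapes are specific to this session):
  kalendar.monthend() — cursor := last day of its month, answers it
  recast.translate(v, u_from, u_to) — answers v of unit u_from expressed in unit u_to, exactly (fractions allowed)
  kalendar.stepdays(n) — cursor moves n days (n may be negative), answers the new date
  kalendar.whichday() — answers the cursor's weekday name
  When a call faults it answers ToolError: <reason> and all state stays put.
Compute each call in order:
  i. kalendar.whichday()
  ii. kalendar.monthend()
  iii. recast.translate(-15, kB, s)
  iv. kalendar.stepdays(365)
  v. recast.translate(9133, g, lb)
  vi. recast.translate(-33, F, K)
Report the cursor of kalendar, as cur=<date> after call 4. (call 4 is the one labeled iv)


Answer: cur=2278-05-31

Derivation:
-> whichday()
<- Friday
-> monthend()
<- 2277-05-31
-> translate(v: -15, u_from: kB, u_to: s)
<- ToolError: incompatible units
-> stepdays(n: 365)
<- 2278-05-31
-> translate(v: 9133, u_from: g, u_to: lb)
<- 913300000/45359237
-> translate(v: -33, u_from: F, u_to: K)
<- 42667/180


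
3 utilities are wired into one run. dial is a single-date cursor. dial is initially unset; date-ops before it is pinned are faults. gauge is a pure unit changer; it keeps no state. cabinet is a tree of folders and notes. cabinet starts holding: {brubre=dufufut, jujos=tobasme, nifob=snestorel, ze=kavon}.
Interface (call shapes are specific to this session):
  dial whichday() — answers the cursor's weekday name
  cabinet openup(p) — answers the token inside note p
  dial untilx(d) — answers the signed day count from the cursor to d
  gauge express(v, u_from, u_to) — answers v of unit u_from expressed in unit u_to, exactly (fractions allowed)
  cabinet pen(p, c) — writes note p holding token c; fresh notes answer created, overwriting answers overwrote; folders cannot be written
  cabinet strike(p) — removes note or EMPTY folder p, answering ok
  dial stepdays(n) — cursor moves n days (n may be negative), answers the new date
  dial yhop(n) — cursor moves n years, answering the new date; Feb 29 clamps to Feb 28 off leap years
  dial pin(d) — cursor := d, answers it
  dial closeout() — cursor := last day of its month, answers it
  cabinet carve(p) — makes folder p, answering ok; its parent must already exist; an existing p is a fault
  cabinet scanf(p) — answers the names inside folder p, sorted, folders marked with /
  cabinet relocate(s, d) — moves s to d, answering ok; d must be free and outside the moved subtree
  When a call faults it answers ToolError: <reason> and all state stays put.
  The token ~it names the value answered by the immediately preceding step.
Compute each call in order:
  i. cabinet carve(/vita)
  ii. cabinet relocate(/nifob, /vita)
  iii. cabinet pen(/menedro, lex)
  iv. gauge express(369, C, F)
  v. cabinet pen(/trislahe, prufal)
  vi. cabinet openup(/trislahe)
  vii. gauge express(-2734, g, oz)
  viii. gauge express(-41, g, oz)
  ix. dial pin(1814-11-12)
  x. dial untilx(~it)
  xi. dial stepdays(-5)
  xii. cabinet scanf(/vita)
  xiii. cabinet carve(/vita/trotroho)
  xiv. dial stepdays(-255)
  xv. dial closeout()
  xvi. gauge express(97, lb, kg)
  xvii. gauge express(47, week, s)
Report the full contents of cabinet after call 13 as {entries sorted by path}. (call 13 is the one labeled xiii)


Answer: {brubre=dufufut, jujos=tobasme, menedro=lex, nifob=snestorel, trislahe=prufal, vita/, vita/trotroho/, ze=kavon}

Derivation:
! cabinet carve(/vita) => ok
! cabinet relocate(/nifob, /vita) => ToolError: exists
! cabinet pen(/menedro, lex) => created
! gauge express(369, C, F) => 3481/5
! cabinet pen(/trislahe, prufal) => created
! cabinet openup(/trislahe) => prufal
! gauge express(-2734, g, oz) => -4374400000/45359237
! gauge express(-41, g, oz) => -65600000/45359237
! dial pin(1814-11-12) => 1814-11-12
! dial untilx(~it) => 0
! dial stepdays(-5) => 1814-11-07
! cabinet scanf(/vita) => []
! cabinet carve(/vita/trotroho) => ok
! dial stepdays(-255) => 1814-02-25
! dial closeout() => 1814-02-28
! gauge express(97, lb, kg) => 4399845989/100000000
! gauge express(47, week, s) => 28425600
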